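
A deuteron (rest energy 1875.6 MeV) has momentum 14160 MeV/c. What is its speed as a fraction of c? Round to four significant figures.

0.9913c

βγ = pc/(mc²) = 14160/1875.6 = 7.5496.
Since γ² = 1 + (βγ)² = 57.9965, γ = √57.9965 = 7.61554, and β = (βγ)/γ = 7.5496/7.61554 = 0.9913.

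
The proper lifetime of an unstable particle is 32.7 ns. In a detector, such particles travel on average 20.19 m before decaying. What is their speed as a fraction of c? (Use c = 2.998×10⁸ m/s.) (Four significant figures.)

d = βγcτ ⇒ βγ = d/(cτ) = 20.19 m / (9.80346 m) = 2.0595.
β = (βγ)/√(1+(βγ)²) = 2.0595/√5.24154 = 0.8996.

0.8996c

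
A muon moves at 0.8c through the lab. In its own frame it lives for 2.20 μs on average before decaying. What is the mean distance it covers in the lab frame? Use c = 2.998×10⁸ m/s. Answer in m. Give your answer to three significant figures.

With β = 0.8, γ = 1/√(1 − 0.8²) = 1/√0.36 = 1.6667.
Lab-frame lifetime: Δt = γτ = 1.6667 × 2.20 μs = 3.6667 μs.
Distance: d = vΔt = 0.8 × 2.998×10⁸ m/s × 3.6667×10^-6 s = 879 m.

879 m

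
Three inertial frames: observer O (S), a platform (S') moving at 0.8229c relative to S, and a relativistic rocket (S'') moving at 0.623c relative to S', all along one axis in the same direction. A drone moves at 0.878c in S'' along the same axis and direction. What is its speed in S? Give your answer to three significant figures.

0.997c

Apply u = (u'+v)/(1+u'v) twice. Drone in the platform frame: (0.878+0.623)/(1+0.878·0.623) = 1.501/1.546994 = 0.97027c.
That velocity, transformed to the rest frame of observer O: (0.97027+0.8229)/(1+0.97027·0.8229) = 1.79317/1.798435183 = 0.99707c.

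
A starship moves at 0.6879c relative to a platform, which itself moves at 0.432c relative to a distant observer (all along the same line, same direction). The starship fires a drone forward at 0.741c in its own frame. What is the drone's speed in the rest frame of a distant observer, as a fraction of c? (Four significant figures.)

First combine the drone and starship (S''→S'): u₁ = (0.741 + 0.6879)/(1 + 0.741×0.6879) = 1.4289/1.5097339 = 0.94646.
Then combine with the platform (S'→S): u = (0.94646 + 0.432)/(1 + 0.94646×0.432) = 1.37846/1.40887072 = 0.97841.

0.9784c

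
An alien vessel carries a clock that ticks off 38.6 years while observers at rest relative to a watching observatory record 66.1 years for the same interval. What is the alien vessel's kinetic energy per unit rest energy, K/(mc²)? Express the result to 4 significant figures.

0.7124

The time-dilation ratio gives γ = 66.1/38.6 = 1.71244.
Since K = (γ−1)mc², K/(mc²) = 1.71244 − 1 = 0.7124.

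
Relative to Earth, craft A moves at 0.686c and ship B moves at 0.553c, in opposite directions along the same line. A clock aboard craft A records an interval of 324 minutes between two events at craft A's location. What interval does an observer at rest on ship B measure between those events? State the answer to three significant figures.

737 minutes

Transform craft A's velocity into ship B's frame: (0.686 + 0.553)/(1 + 0.686·0.553) = 1.239/1.379358, so the relative speed is 0.89824c.
γ for this relative speed: γ = 1/√(1 − 0.806835) = 2.2753.
The clock on craft A records proper time, so ship B measures Δt = γΔτ = 2.2753 × 324 = 737 minutes.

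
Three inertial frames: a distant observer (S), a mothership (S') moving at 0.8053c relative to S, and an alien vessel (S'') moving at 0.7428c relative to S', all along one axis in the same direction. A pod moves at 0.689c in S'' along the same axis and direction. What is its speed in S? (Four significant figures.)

0.9942c

First combine the pod and alien vessel (S''→S'): u₁ = (0.689 + 0.7428)/(1 + 0.689×0.7428) = 1.4318/1.5117892 = 0.94709.
Then combine with the mothership (S'→S): u = (0.94709 + 0.8053)/(1 + 0.94709×0.8053) = 1.75239/1.762691577 = 0.99416.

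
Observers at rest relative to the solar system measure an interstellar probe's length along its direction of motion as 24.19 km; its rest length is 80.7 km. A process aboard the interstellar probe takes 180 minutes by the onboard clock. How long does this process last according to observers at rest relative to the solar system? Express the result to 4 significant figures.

600.5 minutes

Length contraction gives γ = L₀/L = 80.7/24.19 = 3.33609.
Δt = γΔτ = 3.33609 × 180 = 600.5 minutes.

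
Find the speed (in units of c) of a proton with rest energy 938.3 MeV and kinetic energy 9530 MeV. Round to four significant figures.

0.9960c

γ = 1 + K/(mc²) = 1 + 9530/938.3 = 11.157.
β = √(1 − 1/γ²) = √(1 − 0.00803351) = √0.99196649 = 0.9960.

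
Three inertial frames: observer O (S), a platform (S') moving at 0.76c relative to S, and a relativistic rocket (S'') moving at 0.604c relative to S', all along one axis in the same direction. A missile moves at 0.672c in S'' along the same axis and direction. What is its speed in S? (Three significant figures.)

0.987c

Compose velocities in two stages. Stage 1 (into S'): u₁ = (0.672+0.604)/(1+0.672×0.604) = 0.90761.
Stage 2 (into S): u = (0.90761+0.76)/(1+0.90761×0.76) = 0.98688, so the speed is 0.987c.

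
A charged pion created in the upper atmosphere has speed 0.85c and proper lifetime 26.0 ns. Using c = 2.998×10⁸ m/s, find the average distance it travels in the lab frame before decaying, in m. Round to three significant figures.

12.6 m

β² = 0.7225, so γ = 1/√0.2775 = 1.8983.
Lab-frame lifetime: Δt = γτ = 1.8983 × 26.0 ns = 49.356 ns.
Distance: d = vΔt = 0.85 × 2.998×10⁸ m/s × 4.9356×10^-8 s = 12.6 m.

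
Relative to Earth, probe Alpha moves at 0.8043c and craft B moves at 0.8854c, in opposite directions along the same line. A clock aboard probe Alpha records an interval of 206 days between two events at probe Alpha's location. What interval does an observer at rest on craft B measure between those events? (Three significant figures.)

The velocity of probe Alpha relative to craft B is (0.8043 + 0.8854)c / (1 + 0.8043×0.8854) = 0.9869c; relative speed 0.9869c.
γ for this relative speed: γ = 1/√(1 − 0.973972) = 6.1984.
Probe Alpha's interval is proper; time dilation gives Δt_B = γΔτ = 6.1984 × 206 days = 1280 days.

1280 days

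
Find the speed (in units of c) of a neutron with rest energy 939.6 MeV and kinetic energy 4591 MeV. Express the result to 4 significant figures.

K = (γ−1)mc², so γ = 1 + 4591/939.6 = 5.8861.
Then v/c = √(1 − γ⁻²) = √(1 − 0.0288632) = √0.9711368 = 0.9855.

0.9855c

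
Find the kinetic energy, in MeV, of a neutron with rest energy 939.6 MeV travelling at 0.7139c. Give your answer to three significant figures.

With β = 0.7139, γ = 1/√(1 − 0.7139²) = 1/√0.49034679 = 1.42807.
Kinetic energy: K = (γ − 1)mc² = (1.42807 − 1) × 939.6 MeV = 0.42807 × 939.6 = 402 MeV.

402 MeV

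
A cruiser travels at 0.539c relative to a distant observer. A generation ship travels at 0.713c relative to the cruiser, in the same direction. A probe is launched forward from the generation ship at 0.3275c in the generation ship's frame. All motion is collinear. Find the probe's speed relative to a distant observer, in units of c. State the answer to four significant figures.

First combine the probe and generation ship (S''→S'): u₁ = (0.3275 + 0.713)/(1 + 0.3275×0.713) = 1.0405/1.2335075 = 0.84353.
Then combine with the cruiser (S'→S): u = (0.84353 + 0.539)/(1 + 0.84353×0.539) = 1.38253/1.45466267 = 0.95041.

0.9504c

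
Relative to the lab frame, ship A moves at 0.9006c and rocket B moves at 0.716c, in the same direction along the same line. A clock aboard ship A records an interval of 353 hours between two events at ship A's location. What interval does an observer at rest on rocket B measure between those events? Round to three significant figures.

Speed of ship A in rocket B's frame: u = (v_A − v_B)/(1 − v_A v_B/c²) = (0.9006 − 0.716)/(1 − 0.9006×0.716) = 0.1846/0.3551704 = 0.51975; |u| = 0.51975c.
At |u| = 0.51975c, γ = (1 − 0.27014)^(−1/2) = 1.1705.
The clock on ship A records proper time, so rocket B measures Δt = γΔτ = 1.1705 × 353 = 413 hours.

413 hours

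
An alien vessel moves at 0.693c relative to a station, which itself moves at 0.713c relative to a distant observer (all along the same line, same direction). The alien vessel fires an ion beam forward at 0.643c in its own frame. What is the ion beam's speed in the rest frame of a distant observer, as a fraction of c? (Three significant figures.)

0.987c

Compose velocities in two stages. Stage 1 (into S'): u₁ = (0.643+0.693)/(1+0.643×0.693) = 0.92418.
Stage 2 (into S): u = (0.92418+0.713)/(1+0.92418×0.713) = 0.98688, so the speed is 0.987c.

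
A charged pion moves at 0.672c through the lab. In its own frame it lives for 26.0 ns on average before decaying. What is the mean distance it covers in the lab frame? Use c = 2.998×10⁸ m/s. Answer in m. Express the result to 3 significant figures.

7.07 m

γ = 1/√(1 − β²) = 1/√(1 − 0.451584) = 1/√0.548416 = 1/0.740551 = 1.3503.
Lab-frame lifetime: Δt = γτ = 1.3503 × 26.0 ns = 35.108 ns.
Distance: d = vΔt = 0.672 × 2.998×10⁸ m/s × 3.5108×10^-8 s = 7.07 m.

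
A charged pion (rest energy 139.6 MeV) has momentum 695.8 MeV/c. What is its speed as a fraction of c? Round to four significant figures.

pc/(mc²) = 695.8/139.6 = 4.9842 = βγ = β/√(1−β²).
So β² = x²/(1 + x²) with x = 4.9842: x² = 24.8422, β² = 24.8422/25.8422 = 0.961304, β = 0.9805.

0.9805c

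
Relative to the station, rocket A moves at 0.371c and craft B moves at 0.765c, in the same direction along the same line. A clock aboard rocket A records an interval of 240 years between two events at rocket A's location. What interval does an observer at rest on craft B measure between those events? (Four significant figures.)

287.4 years

Transform rocket A's velocity into craft B's frame: (0.371 − 0.765)/(1 − 0.371·0.765) = −0.394/0.716185, so the relative speed is 0.55014c.
γ for this relative speed: γ = 1/√(1 − 0.302654) = 1.1975.
The clock on rocket A records proper time, so craft B measures Δt = γΔτ = 1.1975 × 240 = 287.4 years.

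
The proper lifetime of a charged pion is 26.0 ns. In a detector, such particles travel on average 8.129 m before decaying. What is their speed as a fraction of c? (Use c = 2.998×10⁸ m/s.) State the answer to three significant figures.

Lab distance = (lab lifetime)·v = γτ·βc, so βγ = d/(cτ) = 8.129/(2.998×10⁸ × 2.600×10^-8) = 1.0429.
With βγ = 1.0429: γ² = 1 + (βγ)² = 2.08764, and β = (βγ)/γ = 1.0429/1.44487 = 0.722.

0.722c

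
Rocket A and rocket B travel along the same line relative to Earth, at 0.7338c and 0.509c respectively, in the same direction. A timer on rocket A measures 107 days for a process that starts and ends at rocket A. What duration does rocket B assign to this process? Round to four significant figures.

The velocity of rocket A relative to rocket B is (0.7338 − 0.509)c / (1 − 0.7338×0.509) = 0.35882c; relative speed 0.35882c.
At |u| = 0.35882c, γ = (1 − 0.128752)^(−1/2) = 1.0713.
The clock on rocket A records proper time, so rocket B measures Δt = γΔτ = 1.0713 × 107 = 114.6 days.

114.6 days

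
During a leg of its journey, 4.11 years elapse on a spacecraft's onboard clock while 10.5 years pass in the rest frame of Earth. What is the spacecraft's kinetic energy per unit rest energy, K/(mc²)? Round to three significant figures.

1.55

From Δt = γΔτ: γ = 10.5/4.11 = 2.55474.
Since K = (γ−1)mc², K/(mc²) = 2.55474 − 1 = 1.55.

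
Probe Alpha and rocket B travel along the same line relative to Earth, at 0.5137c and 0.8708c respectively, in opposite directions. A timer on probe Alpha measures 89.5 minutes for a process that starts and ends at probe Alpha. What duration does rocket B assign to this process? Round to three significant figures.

The velocity of probe Alpha relative to rocket B is (0.5137 + 0.8708)c / (1 + 0.5137×0.8708) = 0.95659c; relative speed 0.95659c.
γ for this relative speed: γ = 1/√(1 − 0.915064) = 3.4313.
The clock on probe Alpha records proper time, so rocket B measures Δt = γΔτ = 3.4313 × 89.5 = 307 minutes.

307 minutes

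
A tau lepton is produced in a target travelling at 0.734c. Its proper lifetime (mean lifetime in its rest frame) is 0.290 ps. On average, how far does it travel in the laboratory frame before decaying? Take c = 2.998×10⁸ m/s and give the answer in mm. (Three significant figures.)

0.0940 mm

With β = 0.734, γ = 1/√(1 − 0.734²) = 1/√0.461244 = 1.4724.
Lab-frame lifetime: Δt = γτ = 1.4724 × 0.290 ps = 0.427 ps.
Distance: d = vΔt = 0.734 × 2.998×10⁸ m/s × 4.2700×10^-13 s = 9.40×10^-5 m = 0.0940 mm.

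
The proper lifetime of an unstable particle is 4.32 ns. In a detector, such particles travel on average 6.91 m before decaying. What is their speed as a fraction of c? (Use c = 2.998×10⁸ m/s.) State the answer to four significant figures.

0.9829c

Lab distance = (lab lifetime)·v = γτ·βc, so βγ = d/(cτ) = 6.910/(2.998×10⁸ × 4.320×10^-9) = 5.3353.
With βγ = 5.3353: γ² = 1 + (βγ)² = 29.4654, and β = (βγ)/γ = 5.3353/5.4282 = 0.9829.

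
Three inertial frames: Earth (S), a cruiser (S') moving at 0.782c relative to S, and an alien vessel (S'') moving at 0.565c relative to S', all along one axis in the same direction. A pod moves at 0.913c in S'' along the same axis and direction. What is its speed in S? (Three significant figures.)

0.997c

Compose velocities in two stages. Stage 1 (into S'): u₁ = (0.913+0.565)/(1+0.913×0.565) = 0.97503.
Stage 2 (into S): u = (0.97503+0.782)/(1+0.97503×0.782) = 0.99691, so the speed is 0.997c.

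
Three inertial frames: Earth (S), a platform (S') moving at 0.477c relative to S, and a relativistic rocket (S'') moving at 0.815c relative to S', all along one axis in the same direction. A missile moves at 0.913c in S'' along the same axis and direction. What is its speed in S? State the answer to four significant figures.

Compose velocities in two stages. Stage 1 (into S'): u₁ = (0.913+0.815)/(1+0.913×0.815) = 0.99077.
Stage 2 (into S): u = (0.99077+0.477)/(1+0.99077×0.477) = 0.99672, so the speed is 0.9967c.

0.9967c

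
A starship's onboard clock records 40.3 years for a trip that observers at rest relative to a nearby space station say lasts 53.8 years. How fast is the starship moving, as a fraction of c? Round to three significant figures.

0.662c

γ = Δt/Δτ = 53.8/40.3 = 1.335.
β = √(1 − 1/γ²) = √(1 − 0.561096) = √0.438904 = 0.662.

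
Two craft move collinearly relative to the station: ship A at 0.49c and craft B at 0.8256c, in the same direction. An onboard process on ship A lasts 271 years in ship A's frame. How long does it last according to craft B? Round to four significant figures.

328.1 years

Transform ship A's velocity into craft B's frame: (0.49 − 0.8256)/(1 − 0.49·0.8256) = −0.3356/0.595456, so the relative speed is 0.5636c.
At |u| = 0.5636c, γ = (1 − 0.317645)^(−1/2) = 1.2106.
The clock on ship A records proper time, so craft B measures Δt = γΔτ = 1.2106 × 271 = 328.1 years.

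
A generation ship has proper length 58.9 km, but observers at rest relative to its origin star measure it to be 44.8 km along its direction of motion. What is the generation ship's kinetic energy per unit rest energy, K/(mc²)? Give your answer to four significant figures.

γ = L₀/L = 58.9/44.8 = 1.31473.
Since K = (γ−1)mc², K/(mc²) = 1.31473 − 1 = 0.3147.

0.3147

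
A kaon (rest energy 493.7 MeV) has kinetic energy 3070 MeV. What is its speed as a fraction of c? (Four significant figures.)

0.9904c

K = (γ−1)mc², so γ = 1 + 3070/493.7 = 7.2184.
Then v/c = √(1 − γ⁻²) = √(1 − 0.0191919) = √0.9808081 = 0.9904.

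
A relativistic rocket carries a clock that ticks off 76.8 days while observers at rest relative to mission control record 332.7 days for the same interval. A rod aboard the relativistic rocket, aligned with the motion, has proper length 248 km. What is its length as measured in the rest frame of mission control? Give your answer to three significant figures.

57.2 km

From Δt = γΔτ: γ = 332.7/76.8 = 4.33203.
L = L₀/γ = 248/4.33203 = 57.2 km.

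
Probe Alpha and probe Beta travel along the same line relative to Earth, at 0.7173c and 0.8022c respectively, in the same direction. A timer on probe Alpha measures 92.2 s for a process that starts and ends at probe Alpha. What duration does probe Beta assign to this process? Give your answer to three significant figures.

94.1 s

Transform probe Alpha's velocity into probe Beta's frame: (0.7173 − 0.8022)/(1 − 0.7173·0.8022) = −0.0849/0.42458194, so the relative speed is 0.19996c.
At |u| = 0.19996c, γ = (1 − 0.039984)^(−1/2) = 1.0206.
The clock on probe Alpha records proper time, so probe Beta measures Δt = γΔτ = 1.0206 × 92.2 = 94.1 s.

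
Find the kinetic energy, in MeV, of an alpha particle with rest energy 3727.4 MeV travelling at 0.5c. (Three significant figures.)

Lorentz factor: γ = (1 − 0.25)^(−1/2) = 1.1547.
Kinetic energy: K = (γ − 1)mc² = (1.1547 − 1) × 3727.4 MeV = 0.1547 × 3727.4 = 577 MeV.

577 MeV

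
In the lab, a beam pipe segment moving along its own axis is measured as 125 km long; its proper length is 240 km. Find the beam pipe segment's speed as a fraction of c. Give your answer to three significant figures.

0.854c

Length contraction gives γ = L₀/L = 240/125 = 1.92.
β = √(1 − 1/γ²) = √0.728733 = 0.854.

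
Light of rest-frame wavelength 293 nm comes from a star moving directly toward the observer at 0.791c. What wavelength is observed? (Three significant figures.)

Relativistic Doppler for wavelength: λ_obs = λ_src · √((1−β)/(1+β)).
With β = 0.791: factor = √(0.209/1.791) = 0.34161.
λ_obs = 293 × 0.34161 = 100 nm.

100 nm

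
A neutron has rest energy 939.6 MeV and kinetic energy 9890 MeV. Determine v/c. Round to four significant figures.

0.9962

K = (γ−1)mc², so γ = 1 + 9890/939.6 = 11.526.
Then v/c = √(1 − γ⁻²) = √(1 − 0.00752736) = √0.99247264 = 0.9962.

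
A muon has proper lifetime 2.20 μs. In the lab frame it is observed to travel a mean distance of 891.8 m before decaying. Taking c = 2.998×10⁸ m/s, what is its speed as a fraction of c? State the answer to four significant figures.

Lab distance = (lab lifetime)·v = γτ·βc, so βγ = d/(cτ) = 891.8/(2.998×10⁸ × 2.200×10^-6) = 1.3521.
With βγ = 1.3521: γ² = 1 + (βγ)² = 2.82817, and β = (βγ)/γ = 1.3521/1.68172 = 0.8040.

0.8040c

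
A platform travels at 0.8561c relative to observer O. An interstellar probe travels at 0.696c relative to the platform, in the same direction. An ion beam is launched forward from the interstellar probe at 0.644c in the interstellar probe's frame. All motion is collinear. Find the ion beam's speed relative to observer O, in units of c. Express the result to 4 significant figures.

Apply u = (u'+v)/(1+u'v) twice. Ion beam in the platform frame: (0.644+0.696)/(1+0.644·0.696) = 1.34/1.448224 = 0.92527c.
That velocity, transformed to the rest frame of observer O: (0.92527+0.8561)/(1+0.92527·0.8561) = 1.78137/1.792123647 = 0.994c.

0.9940c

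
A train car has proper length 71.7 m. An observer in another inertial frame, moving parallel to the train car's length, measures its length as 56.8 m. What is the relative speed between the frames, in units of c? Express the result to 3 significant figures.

Length contraction gives γ = L₀/L = 71.7/56.8 = 1.2623.
β = √(1 − 1/γ²) = √0.372412 = 0.610.

0.610c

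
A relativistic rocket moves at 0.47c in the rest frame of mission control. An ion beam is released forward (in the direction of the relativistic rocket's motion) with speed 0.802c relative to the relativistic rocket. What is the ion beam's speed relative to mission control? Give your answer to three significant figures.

0.924c

In units of c, u = (u' + v)/(1 + u'v) with u' = 0.802 and v = 0.47.
Numerator: 0.802 + 0.47 = 1.272. Denominator: 1 + (0.802)(0.47) = 1.37694.
u = 1.272/1.37694 = 0.92379, so the speed is 0.924c.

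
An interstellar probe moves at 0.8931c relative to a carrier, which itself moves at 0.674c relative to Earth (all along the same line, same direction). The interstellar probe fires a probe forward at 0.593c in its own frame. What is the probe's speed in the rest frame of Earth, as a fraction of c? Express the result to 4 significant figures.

0.9944c

Compose velocities in two stages. Stage 1 (into S'): u₁ = (0.593+0.8931)/(1+0.593×0.8931) = 0.97156.
Stage 2 (into S): u = (0.97156+0.674)/(1+0.97156×0.674) = 0.9944, so the speed is 0.9944c.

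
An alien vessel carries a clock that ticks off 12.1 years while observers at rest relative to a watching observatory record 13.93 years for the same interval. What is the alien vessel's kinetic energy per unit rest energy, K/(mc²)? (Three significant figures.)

The time-dilation ratio gives γ = 13.93/12.1 = 1.15124.
K/(mc²) = γ − 1 = 1.15124 − 1 = 0.151.

0.151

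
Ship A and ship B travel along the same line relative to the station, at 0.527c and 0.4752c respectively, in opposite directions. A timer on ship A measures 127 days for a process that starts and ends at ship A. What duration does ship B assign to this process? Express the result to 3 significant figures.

212 days

The velocity of ship A relative to ship B is (0.527 + 0.4752)c / (1 + 0.527×0.4752) = 0.80148c; relative speed 0.80148c.
γ for this relative speed: γ = 1/√(1 − 0.64237) = 1.6722.
The clock on ship A records proper time, so ship B measures Δt = γΔτ = 1.6722 × 127 = 212 days.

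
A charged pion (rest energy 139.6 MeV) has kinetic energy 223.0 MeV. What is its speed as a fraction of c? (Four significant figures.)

0.9229c

K = (γ−1)mc², so γ = 1 + 223.0/139.6 = 2.5974.
Then v/c = √(1 − γ⁻²) = √(1 − 0.148225) = √0.851775 = 0.9229.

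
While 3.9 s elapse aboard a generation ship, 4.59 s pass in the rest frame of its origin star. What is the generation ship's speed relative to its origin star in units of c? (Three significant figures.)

0.527c

γ = Δt/Δτ = 4.59/3.9 = 1.1769.
β = √(1 − 1/γ²) = √(1 − 0.721973) = √0.278027 = 0.527.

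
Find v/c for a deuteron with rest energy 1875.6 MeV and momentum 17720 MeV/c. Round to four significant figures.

0.9944

pc/(mc²) = 17720/1875.6 = 9.4476 = βγ = β/√(1−β²).
So β² = x²/(1 + x²) with x = 9.4476: x² = 89.2571, β² = 89.2571/90.2571 = 0.988921, β = 0.9944.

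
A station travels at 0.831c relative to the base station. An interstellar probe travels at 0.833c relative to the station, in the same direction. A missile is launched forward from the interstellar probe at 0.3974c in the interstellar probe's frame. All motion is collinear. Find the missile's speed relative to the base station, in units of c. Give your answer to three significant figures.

First combine the missile and interstellar probe (S''→S'): u₁ = (0.3974 + 0.833)/(1 + 0.3974×0.833) = 1.2304/1.3310342 = 0.92439.
Then combine with the station (S'→S): u = (0.92439 + 0.831)/(1 + 0.92439×0.831) = 1.75539/1.76816809 = 0.99277.

0.993c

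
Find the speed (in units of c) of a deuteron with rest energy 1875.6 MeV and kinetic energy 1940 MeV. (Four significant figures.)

γ = 1 + K/(mc²) = 1 + 1940/1875.6 = 2.0343.
β = √(1 − 1/γ²) = √(1 − 0.241641) = √0.758359 = 0.8708.

0.8708c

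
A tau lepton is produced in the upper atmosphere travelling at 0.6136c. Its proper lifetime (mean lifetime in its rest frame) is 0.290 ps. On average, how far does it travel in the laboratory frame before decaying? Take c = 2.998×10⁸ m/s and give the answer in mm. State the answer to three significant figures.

β² = 0.37650496, so γ = 1/√0.62349504 = 1.2664.
Lab-frame lifetime: Δt = γτ = 1.2664 × 0.290 ps = 0.36726 ps.
Distance: d = vΔt = 0.6136 × 2.998×10⁸ m/s × 3.6726×10^-13 s = 6.76×10^-5 m = 0.0676 mm.

0.0676 mm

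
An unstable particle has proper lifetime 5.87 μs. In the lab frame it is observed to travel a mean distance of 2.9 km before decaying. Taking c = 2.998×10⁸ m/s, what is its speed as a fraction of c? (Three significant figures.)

0.855c

d = βγcτ ⇒ βγ = d/(cτ) = 2900 m / (1759.826 m) = 1.6479.
β = (βγ)/√(1+(βγ)²) = 1.6479/√3.71557 = 0.855.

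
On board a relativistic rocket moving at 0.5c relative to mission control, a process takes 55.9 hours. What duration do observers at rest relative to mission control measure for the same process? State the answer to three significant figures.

Lorentz factor: γ = (1 − 0.25)^(−1/2) = 1.1547.
The onboard clock measures proper time, so the interval in the rest frame of mission control is dilated: Δt = γ·Δτ = 1.1547 × 55.9 hours = 64.5 hours.

64.5 hours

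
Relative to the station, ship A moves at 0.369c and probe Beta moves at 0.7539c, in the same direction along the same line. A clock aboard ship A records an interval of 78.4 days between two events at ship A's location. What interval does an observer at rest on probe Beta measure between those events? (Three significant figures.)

92.7 days

The velocity of ship A relative to probe Beta is (0.369 − 0.7539)c / (1 − 0.369×0.7539) = −0.53324c; relative speed 0.53324c.
γ for this relative speed: γ = 1/√(1 − 0.284345) = 1.1821.
The clock on ship A records proper time, so probe Beta measures Δt = γΔτ = 1.1821 × 78.4 = 92.7 days.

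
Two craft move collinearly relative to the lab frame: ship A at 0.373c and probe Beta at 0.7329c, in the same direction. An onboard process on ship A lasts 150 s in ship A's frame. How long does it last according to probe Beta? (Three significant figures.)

Transform ship A's velocity into probe Beta's frame: (0.373 − 0.7329)/(1 − 0.373·0.7329) = −0.3599/0.7266283, so the relative speed is 0.4953c.
γ for this relative speed: γ = 1/√(1 − 0.245322) = 1.1511.
The clock on ship A records proper time, so probe Beta measures Δt = γΔτ = 1.1511 × 150 = 173 s.

173 s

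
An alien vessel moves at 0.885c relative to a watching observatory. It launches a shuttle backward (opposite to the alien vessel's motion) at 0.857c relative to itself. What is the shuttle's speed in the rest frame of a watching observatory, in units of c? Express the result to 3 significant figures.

Relativistic velocity addition: u = (u' + v)/(1 + u'v/c²), with u' = −0.857c and v = 0.885c.
Numerator: −0.857 + 0.885 = 0.028. Denominator: 1 + (−0.857)(0.885) = 0.241555.
u = 0.028/0.241555 = 0.11592, so the speed is 0.116c.

0.116c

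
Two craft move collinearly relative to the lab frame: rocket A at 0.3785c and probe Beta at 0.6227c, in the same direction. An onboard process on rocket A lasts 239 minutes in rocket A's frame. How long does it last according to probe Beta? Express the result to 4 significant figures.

252.2 minutes

Transform rocket A's velocity into probe Beta's frame: (0.3785 − 0.6227)/(1 − 0.3785·0.6227) = −0.2442/0.76430805, so the relative speed is 0.3195c.
At |u| = 0.3195c, γ = (1 − 0.10208)^(−1/2) = 1.0553.
Rocket A's interval is proper; time dilation gives Δt_B = γΔτ = 1.0553 × 239 minutes = 252.2 minutes.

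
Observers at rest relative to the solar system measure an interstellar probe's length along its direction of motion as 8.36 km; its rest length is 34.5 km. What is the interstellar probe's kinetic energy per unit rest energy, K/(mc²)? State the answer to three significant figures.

3.13

γ = L₀/L = 34.5/8.36 = 4.12679.
Since K = (γ−1)mc², K/(mc²) = 4.12679 − 1 = 3.13.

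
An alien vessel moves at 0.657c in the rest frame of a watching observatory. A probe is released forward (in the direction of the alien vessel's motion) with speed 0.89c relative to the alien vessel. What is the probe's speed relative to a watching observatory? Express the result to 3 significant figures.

0.976c

Relativistic velocity addition: u = (u' + v)/(1 + u'v/c²), with u' = 0.89c and v = 0.657c.
Numerator: 0.89 + 0.657 = 1.547. Denominator: 1 + (0.89)(0.657) = 1.58473.
u = 1.547/1.58473 = 0.97619, so the speed is 0.976c.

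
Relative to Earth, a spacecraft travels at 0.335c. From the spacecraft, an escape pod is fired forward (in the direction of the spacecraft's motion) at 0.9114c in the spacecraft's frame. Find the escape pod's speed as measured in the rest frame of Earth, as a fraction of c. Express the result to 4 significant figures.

Relativistic velocity addition: u = (u' + v)/(1 + u'v/c²), with u' = 0.9114c and v = 0.335c.
Numerator: 0.9114 + 0.335 = 1.2464. Denominator: 1 + (0.9114)(0.335) = 1.305319.
u = 1.2464/1.305319 = 0.95486, so the speed is 0.9549c.

0.9549c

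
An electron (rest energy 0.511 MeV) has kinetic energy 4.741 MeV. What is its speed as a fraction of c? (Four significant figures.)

0.9953c

γ = 1 + K/(mc²) = 1 + 4.741/0.511 = 10.278.
β = √(1 − 1/γ²) = √(1 − 0.00946635) = √0.99053365 = 0.9953.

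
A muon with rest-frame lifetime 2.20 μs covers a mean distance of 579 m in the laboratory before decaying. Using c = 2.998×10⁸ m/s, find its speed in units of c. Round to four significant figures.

Let x = d/(cτ) = 579.0 m / (2.998×10⁸ m/s × 2.200×10^-6 s) = 0.87786. Since d = βγcτ, x = βγ = β/√(1−β²).
Solving: β² = x²/(1+x²) = 0.770638/1.770638 = 0.435232, so β = 0.6597.

0.6597c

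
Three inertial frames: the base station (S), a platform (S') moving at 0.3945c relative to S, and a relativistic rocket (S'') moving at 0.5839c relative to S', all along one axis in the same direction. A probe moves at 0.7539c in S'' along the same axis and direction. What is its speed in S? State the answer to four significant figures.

0.9685c

First combine the probe and relativistic rocket (S''→S'): u₁ = (0.7539 + 0.5839)/(1 + 0.7539×0.5839) = 1.3378/1.44020221 = 0.9289.
Then combine with the platform (S'→S): u = (0.9289 + 0.3945)/(1 + 0.9289×0.3945) = 1.3234/1.36645105 = 0.96849.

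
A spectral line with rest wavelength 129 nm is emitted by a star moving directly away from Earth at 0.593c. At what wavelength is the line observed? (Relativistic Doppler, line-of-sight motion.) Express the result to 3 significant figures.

255 nm

Relativistic Doppler for wavelength: λ_obs = λ_src · √((1+β)/(1−β)).
With β = 0.593: factor = √(1.593/0.407) = 1.9784.
λ_obs = 129 × 1.9784 = 255 nm.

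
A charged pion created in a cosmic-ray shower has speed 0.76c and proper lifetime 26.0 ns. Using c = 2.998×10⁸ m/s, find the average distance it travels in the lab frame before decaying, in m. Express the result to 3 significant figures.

γ = 1/√(1 − β²) = 1/√(1 − 0.5776) = 1/√0.4224 = 1/0.649923 = 1.5386.
Lab-frame lifetime: Δt = γτ = 1.5386 × 26.0 ns = 40.004 ns.
Distance: d = vΔt = 0.76 × 2.998×10⁸ m/s × 4.0004×10^-8 s = 9.11 m.

9.11 m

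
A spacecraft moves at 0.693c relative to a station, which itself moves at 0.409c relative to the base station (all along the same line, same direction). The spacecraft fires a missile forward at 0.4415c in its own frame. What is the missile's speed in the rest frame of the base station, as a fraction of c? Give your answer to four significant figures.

First combine the missile and spacecraft (S''→S'): u₁ = (0.4415 + 0.693)/(1 + 0.4415×0.693) = 1.1345/1.3059595 = 0.86871.
Then combine with the station (S'→S): u = (0.86871 + 0.409)/(1 + 0.86871×0.409) = 1.27771/1.35530239 = 0.94275.

0.9427c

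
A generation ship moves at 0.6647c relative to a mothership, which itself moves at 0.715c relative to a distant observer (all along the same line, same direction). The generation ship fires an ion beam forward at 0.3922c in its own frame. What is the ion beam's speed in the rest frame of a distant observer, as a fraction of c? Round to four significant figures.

Compose velocities in two stages. Stage 1 (into S'): u₁ = (0.3922+0.6647)/(1+0.3922×0.6647) = 0.83835.
Stage 2 (into S): u = (0.83835+0.715)/(1+0.83835×0.715) = 0.9712, so the speed is 0.9712c.

0.9712c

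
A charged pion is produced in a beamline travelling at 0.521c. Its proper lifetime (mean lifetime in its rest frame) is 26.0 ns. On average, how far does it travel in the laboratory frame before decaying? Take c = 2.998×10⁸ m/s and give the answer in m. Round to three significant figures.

β² = 0.271441, so γ = 1/√0.728559 = 1.1716.
Lab-frame lifetime: Δt = γτ = 1.1716 × 26.0 ns = 30.462 ns.
Distance: d = vΔt = 0.521 × 2.998×10⁸ m/s × 3.0462×10^-8 s = 4.76 m.

4.76 m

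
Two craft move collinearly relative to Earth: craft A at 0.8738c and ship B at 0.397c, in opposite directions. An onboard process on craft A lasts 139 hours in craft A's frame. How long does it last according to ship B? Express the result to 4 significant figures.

419.5 hours

Speed of craft A in ship B's frame: u = (v_A + v_B)/(1 + v_A v_B/c²) = (0.8738 + 0.397)/(1 + 0.8738×0.397) = 1.2708/1.3468986 = 0.9435; |u| = 0.9435c.
At |u| = 0.9435c, γ = (1 − 0.890192)^(−1/2) = 3.0177.
The clock on craft A records proper time, so ship B measures Δt = γΔτ = 3.0177 × 139 = 419.5 hours.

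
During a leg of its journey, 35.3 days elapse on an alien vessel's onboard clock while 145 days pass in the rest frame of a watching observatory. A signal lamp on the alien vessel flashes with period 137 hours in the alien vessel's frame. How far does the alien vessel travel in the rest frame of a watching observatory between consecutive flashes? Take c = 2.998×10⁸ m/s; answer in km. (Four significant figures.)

γ = Δt/Δτ = 145/35.3 = 4.10765.
β = √(1 − 1/γ²) = 0.96991. Lab-frame period = γτ = 4.10765×137 hours = 562.75 hours. Distance = βc × γτ = 0.96991 × 2.998×10⁸ m/s × 2025900 s = 5.8909×10^14 m = 5.891×10^11 km.

5.891×10^11 km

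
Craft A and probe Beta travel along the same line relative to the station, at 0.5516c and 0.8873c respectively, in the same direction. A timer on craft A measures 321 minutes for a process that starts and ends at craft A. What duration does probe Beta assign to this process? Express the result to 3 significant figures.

Transform craft A's velocity into probe Beta's frame: (0.5516 − 0.8873)/(1 − 0.5516·0.8873) = −0.3357/0.51056532, so the relative speed is 0.65751c.
γ for this relative speed: γ = 1/√(1 − 0.432319) = 1.3272.
The clock on craft A records proper time, so probe Beta measures Δt = γΔτ = 1.3272 × 321 = 426 minutes.

426 minutes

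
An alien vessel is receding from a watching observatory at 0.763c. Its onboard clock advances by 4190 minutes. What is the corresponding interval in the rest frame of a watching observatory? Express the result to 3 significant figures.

6480 minutes

With β = 0.763, γ = 1/√(1 − 0.763²) = 1/√0.417831 = 1.547.
The onboard clock measures proper time, so the interval in the rest frame of a watching observatory is dilated: Δt = γ·Δτ = 1.547 × 4190 minutes = 6480 minutes.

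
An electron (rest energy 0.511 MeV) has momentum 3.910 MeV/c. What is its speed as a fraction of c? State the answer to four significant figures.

βγ = pc/(mc²) = 3.910/0.511 = 7.6517.
Since γ² = 1 + (βγ)² = 59.5485, γ = √59.5485 = 7.71677, and β = (βγ)/γ = 7.6517/7.71677 = 0.9916.

0.9916c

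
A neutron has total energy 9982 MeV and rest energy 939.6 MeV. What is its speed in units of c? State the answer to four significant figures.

γ = E/(mc²) = 9982/939.6 = 10.624.
β = √(1 − 1/γ²) = √(1 − 0.0088598) = √0.9911402 = 0.9956.

0.9956c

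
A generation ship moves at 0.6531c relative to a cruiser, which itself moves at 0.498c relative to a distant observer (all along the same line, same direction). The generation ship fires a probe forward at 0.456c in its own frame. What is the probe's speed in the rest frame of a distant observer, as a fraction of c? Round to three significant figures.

Compose velocities in two stages. Stage 1 (into S'): u₁ = (0.456+0.6531)/(1+0.456×0.6531) = 0.85459.
Stage 2 (into S): u = (0.85459+0.498)/(1+0.85459×0.498) = 0.9488, so the speed is 0.949c.

0.949c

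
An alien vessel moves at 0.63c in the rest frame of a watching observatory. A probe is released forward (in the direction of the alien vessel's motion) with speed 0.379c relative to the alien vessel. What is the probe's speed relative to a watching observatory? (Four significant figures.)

0.8145c

Relativistic velocity addition: u = (u' + v)/(1 + u'v/c²), with u' = 0.379c and v = 0.63c.
Numerator: 0.379 + 0.63 = 1.009. Denominator: 1 + (0.379)(0.63) = 1.23877.
u = 1.009/1.23877 = 0.81452, so the speed is 0.8145c.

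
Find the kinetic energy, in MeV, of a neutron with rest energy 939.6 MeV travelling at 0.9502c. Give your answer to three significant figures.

With β = 0.9502, γ = 1/√(1 − 0.9502²) = 1/√0.09711996 = 3.2088.
Kinetic energy: K = (γ − 1)mc² = (3.2088 − 1) × 939.6 MeV = 2.2088 × 939.6 = 2080 MeV.

2080 MeV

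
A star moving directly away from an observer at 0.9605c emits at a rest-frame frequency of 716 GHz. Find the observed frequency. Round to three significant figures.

102 GHz

Relativistic Doppler (source moving away): f_obs = f_src · √((1−β)/(1+β)).
With β = 0.9605: factor = √(0.0395/1.9605) = 0.14194.
f_obs = 716 × 0.14194 = 102 GHz.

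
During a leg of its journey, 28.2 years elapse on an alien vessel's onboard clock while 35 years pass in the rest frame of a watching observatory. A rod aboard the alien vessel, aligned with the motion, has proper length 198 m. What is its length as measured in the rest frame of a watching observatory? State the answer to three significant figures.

From Δt = γΔτ: γ = 35/28.2 = 1.24113.
L = L₀/γ = 198/1.24113 = 160 m.

160 m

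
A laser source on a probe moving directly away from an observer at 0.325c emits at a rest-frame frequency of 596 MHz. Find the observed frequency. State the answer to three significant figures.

Relativistic Doppler (source moving away): f_obs = f_src · √((1−β)/(1+β)).
With β = 0.325: factor = √(0.675/1.325) = 0.71375.
f_obs = 596 × 0.71375 = 425 MHz.

425 MHz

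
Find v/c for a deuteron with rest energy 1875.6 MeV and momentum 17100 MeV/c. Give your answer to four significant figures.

pc/(mc²) = 17100/1875.6 = 9.1171 = βγ = β/√(1−β²).
So β² = x²/(1 + x²) with x = 9.1171: x² = 83.1215, β² = 83.1215/84.1215 = 0.988112, β = 0.9940.

0.9940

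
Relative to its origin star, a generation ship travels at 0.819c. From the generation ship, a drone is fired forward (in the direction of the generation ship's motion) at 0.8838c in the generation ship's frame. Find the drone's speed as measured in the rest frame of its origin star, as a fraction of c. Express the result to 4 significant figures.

In units of c, u = (u' + v)/(1 + u'v) with u' = 0.8838 and v = 0.819.
Numerator: 0.8838 + 0.819 = 1.7028. Denominator: 1 + (0.8838)(0.819) = 1.7238322.
u = 1.7028/1.7238322 = 0.9878, so the speed is 0.9878c.

0.9878c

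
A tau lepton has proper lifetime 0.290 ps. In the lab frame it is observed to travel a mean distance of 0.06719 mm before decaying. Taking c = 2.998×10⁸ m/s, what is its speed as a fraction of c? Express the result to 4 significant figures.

0.6115c

d = βγcτ ⇒ βγ = d/(cτ) = 6.719×10^-5 m / (8.6942×10^-5 m) = 0.77281.
β = (βγ)/√(1+(βγ)²) = 0.77281/√1.597235 = 0.6115.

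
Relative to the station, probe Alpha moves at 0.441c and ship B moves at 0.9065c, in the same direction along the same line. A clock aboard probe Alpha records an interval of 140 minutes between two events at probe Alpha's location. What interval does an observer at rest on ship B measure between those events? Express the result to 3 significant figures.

222 minutes

The velocity of probe Alpha relative to ship B is (0.441 − 0.9065)c / (1 − 0.441×0.9065) = −0.77553c; relative speed 0.77553c.
At |u| = 0.77553c, γ = (1 − 0.601447)^(−1/2) = 1.584.
Probe Alpha's interval is proper; time dilation gives Δt_B = γΔτ = 1.584 × 140 minutes = 222 minutes.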